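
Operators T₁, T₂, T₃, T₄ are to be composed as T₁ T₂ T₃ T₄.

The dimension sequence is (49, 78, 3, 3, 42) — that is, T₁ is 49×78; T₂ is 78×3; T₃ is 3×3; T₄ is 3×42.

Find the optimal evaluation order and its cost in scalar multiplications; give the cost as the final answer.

18018

Adjacent pairs: T₁T₂ = 49·78·3 = 11466; T₂T₃ = 78·3·3 = 702; T₃T₄ = 3·3·42 = 378.
Length 3: T₁..T₃: k=1: 0+702+49·78·3=12168; k=2: 11466+0+49·3·3=11907 → min 11907 | T₂..T₄: k=2: 0+378+78·3·42=10206; k=3: 702+0+78·3·42=10530 → min 10206.
Length 4: T₁..T₄: k=1: 0+10206+49·78·42=170730; k=2: 11466+378+49·3·42=18018; k=3: 11907+0+49·3·42=18081 → min 18018.
Optimal parenthesization: ((T₁ T₂) (T₃ T₄)) with cost 18018.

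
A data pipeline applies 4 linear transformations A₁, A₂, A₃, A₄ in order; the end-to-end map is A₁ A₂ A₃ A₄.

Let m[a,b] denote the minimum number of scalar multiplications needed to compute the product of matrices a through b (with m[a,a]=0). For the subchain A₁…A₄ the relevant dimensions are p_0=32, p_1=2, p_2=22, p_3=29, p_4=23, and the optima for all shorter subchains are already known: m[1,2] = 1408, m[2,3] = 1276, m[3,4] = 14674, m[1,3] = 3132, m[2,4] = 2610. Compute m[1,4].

4082

m[1,4] = min over k∈[1,3] of m[1,k]+m[k+1,4]+p_{0}·p_k·p_{4}.
k=1: 0 + 2610 + 32·2·23 = 4082; k=2: 1408 + 14674 + 32·22·23 = 32274; k=3: 3132 + 0 + 32·29·23 = 24476.
Minimum: 4082 at k=1.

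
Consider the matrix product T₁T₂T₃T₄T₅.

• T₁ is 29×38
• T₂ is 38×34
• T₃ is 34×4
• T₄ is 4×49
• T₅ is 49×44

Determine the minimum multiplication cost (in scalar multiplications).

23304

Adjacent pairs: T₁T₂ = 29·38·34 = 37468; T₂T₃ = 38·34·4 = 5168; T₃T₄ = 34·4·49 = 6664; T₄T₅ = 4·49·44 = 8624.
Length 3: T₁..T₃: k=1: 0+5168+29·38·4=9576; k=2: 37468+0+29·34·4=41412 → min 9576 | T₂..T₄: k=2: 0+6664+38·34·49=69972; k=3: 5168+0+38·4·49=12616 → min 12616 | T₃..T₅: k=3: 0+8624+34·4·44=14608; k=4: 6664+0+34·49·44=79968 → min 14608.
Length 4: T₁..T₄: k=1: 0+12616+29·38·49=66614; k=2: 37468+6664+29·34·49=92446; k=3: 9576+0+29·4·49=15260 → min 15260 | T₂..T₅: k=2: 0+14608+38·34·44=71456; k=3: 5168+8624+38·4·44=20480; k=4: 12616+0+38·49·44=94544 → min 20480.
Length 5: T₁..T₅: k=1: 0+20480+29·38·44=68968; k=2: 37468+14608+29·34·44=95460; k=3: 9576+8624+29·4·44=23304; k=4: 15260+0+29·49·44=77784 → min 23304.
Optimal order: ((T₁(T₂T₃))(T₄T₅)) with cost 23304.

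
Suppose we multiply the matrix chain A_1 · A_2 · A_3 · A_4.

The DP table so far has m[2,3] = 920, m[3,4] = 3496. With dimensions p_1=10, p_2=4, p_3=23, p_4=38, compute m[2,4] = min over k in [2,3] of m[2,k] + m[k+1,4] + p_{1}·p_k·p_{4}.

m[2,4] = min over k∈[2,3] of m[2,k]+m[k+1,4]+p_{1}·p_k·p_{4}.
k=2: 0 + 3496 + 10·4·38 = 5016; k=3: 920 + 0 + 10·23·38 = 9660.
Minimum: 5016 at k=2.

5016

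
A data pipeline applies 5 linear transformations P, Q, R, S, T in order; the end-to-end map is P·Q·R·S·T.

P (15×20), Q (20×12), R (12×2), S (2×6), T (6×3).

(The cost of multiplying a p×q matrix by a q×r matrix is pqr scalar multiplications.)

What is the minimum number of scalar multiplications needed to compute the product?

Adjacent pairs: PQ = 15·20·12 = 3600; QR = 20·12·2 = 480; RS = 12·2·6 = 144; ST = 2·6·3 = 36.
Length 3: P..R: k=1: 0+480+15·20·2=1080; k=2: 3600+0+15·12·2=3960 → min 1080 | Q..S: k=2: 0+144+20·12·6=1584; k=3: 480+0+20·2·6=720 → min 720 | R..T: k=3: 0+36+12·2·3=108; k=4: 144+0+12·6·3=360 → min 108.
Length 4: P..S: k=1: 0+720+15·20·6=2520; k=2: 3600+144+15·12·6=4824; k=3: 1080+0+15·2·6=1260 → min 1260 | Q..T: k=2: 0+108+20·12·3=828; k=3: 480+36+20·2·3=636; k=4: 720+0+20·6·3=1080 → min 636.
Length 5: P..T: k=1: 0+636+15·20·3=1536; k=2: 3600+108+15·12·3=4248; k=3: 1080+36+15·2·3=1206; k=4: 1260+0+15·6·3=1530 → min 1206.
Optimal order: ((P·(Q·R))·(S·T)) with cost 1206.

1206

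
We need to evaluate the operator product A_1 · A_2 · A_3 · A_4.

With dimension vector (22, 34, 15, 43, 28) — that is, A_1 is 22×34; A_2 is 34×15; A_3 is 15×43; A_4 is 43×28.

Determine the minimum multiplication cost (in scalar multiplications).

38520

Adjacent pairs: A_1A_2 = 22·34·15 = 11220; A_2A_3 = 34·15·43 = 21930; A_3A_4 = 15·43·28 = 18060.
Length 3: A_1..A_3: k=1: 0+21930+22·34·43=54094; k=2: 11220+0+22·15·43=25410 → min 25410 | A_2..A_4: k=2: 0+18060+34·15·28=32340; k=3: 21930+0+34·43·28=62866 → min 32340.
Length 4: A_1..A_4: k=1: 0+32340+22·34·28=53284; k=2: 11220+18060+22·15·28=38520; k=3: 25410+0+22·43·28=51898 → min 38520.
Optimal order: ((A_1 · A_2) · (A_3 · A_4)) with cost 38520.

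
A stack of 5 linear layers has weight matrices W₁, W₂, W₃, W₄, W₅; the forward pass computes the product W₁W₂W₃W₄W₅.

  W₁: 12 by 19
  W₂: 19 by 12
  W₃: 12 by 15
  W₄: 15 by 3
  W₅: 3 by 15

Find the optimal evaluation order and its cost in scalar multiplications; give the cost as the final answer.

Adjacent pairs: W₁W₂ = 12·19·12 = 2736; W₂W₃ = 19·12·15 = 3420; W₃W₄ = 12·15·3 = 540; W₄W₅ = 15·3·15 = 675.
Length 3: W₁..W₃: k=1: 0+3420+12·19·15=6840; k=2: 2736+0+12·12·15=4896 → min 4896 | W₂..W₄: k=2: 0+540+19·12·3=1224; k=3: 3420+0+19·15·3=4275 → min 1224 | W₃..W₅: k=3: 0+675+12·15·15=3375; k=4: 540+0+12·3·15=1080 → min 1080.
Length 4: W₁..W₄: k=1: 0+1224+12·19·3=1908; k=2: 2736+540+12·12·3=3708; k=3: 4896+0+12·15·3=5436 → min 1908 | W₂..W₅: k=2: 0+1080+19·12·15=4500; k=3: 3420+675+19·15·15=8370; k=4: 1224+0+19·3·15=2079 → min 2079.
Length 5: W₁..W₅: k=1: 0+2079+12·19·15=5499; k=2: 2736+1080+12·12·15=5976; k=3: 4896+675+12·15·15=8271; k=4: 1908+0+12·3·15=2448 → min 2448.
Optimal parenthesization: ((W₁(W₂(W₃W₄)))W₅) with cost 2448.

2448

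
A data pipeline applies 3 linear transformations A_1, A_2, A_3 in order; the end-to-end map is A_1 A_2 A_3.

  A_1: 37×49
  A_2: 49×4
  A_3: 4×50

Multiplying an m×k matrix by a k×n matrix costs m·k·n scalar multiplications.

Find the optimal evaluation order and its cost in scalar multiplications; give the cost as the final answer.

(A_1 (A_2 A_3)): cost 100450.
((A_1 A_2) A_3): cost 14652.
Optimal: ((A_1 A_2) A_3) with cost 14652.

14652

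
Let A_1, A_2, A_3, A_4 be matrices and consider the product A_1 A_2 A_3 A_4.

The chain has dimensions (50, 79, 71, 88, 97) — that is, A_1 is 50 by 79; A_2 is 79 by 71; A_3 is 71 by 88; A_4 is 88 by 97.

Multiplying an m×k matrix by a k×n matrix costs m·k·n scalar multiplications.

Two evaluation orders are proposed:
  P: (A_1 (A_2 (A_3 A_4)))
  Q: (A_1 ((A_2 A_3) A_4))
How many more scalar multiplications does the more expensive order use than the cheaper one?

17807

Order P = (A_1 (A_2 (A_3 A_4))): (A_3 A_4): 71×88 by 88×97 → 71×97, cost 71·88·97 = 606056; (A_2 (A_3 A_4)): 79×71 by 71×97 → 79×97, cost 79·71·97 = 544073; cumulative 1150129; (A_1 (A_2 (A_3 A_4))): 50×79 by 79×97 → 50×97, cost 50·79·97 = 383150; cumulative 1533279. Total 1533279.
Order Q = (A_1 ((A_2 A_3) A_4)): (A_2 A_3): 79×71 by 71×88 → 79×88, cost 79·71·88 = 493592; ((A_2 A_3) A_4): 79×88 by 88×97 → 79×97, cost 79·88·97 = 674344; cumulative 1167936; (A_1 ((A_2 A_3) A_4)): 50×79 by 79×97 → 50×97, cost 50·79·97 = 383150; cumulative 1551086. Total 1551086.
Difference: |1533279 − 1551086| = 17807.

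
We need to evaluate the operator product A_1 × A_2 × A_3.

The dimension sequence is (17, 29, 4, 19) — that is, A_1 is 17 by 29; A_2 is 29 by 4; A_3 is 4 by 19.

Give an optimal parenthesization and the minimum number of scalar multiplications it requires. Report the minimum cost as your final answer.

3264

(A_1 × (A_2 × A_3)): cost 11571.
((A_1 × A_2) × A_3): cost 3264.
Optimal: ((A_1 × A_2) × A_3) with cost 3264.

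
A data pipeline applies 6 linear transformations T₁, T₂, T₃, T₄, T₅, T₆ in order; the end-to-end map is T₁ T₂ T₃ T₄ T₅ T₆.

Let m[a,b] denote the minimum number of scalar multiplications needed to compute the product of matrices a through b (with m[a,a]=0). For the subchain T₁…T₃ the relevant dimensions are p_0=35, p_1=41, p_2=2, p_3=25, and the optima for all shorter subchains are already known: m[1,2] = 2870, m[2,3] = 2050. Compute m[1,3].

m[1,3] = min over k∈[1,2] of m[1,k]+m[k+1,3]+p_{0}·p_k·p_{3}.
k=1: 0 + 2050 + 35·41·25 = 37925; k=2: 2870 + 0 + 35·2·25 = 4620.
Minimum: 4620 at k=2.

4620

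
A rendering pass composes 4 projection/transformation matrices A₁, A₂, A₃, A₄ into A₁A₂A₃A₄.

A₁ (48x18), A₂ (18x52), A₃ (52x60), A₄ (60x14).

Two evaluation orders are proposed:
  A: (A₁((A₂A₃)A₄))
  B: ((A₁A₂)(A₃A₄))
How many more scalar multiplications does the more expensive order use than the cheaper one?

40176

Order A = (A₁((A₂A₃)A₄)): (A₂A₃): 18×52 by 52×60 → 18×60, cost 18·52·60 = 56160; ((A₂A₃)A₄): 18×60 by 60×14 → 18×14, cost 18·60·14 = 15120; cumulative 71280; (A₁((A₂A₃)A₄)): 48×18 by 18×14 → 48×14, cost 48·18·14 = 12096; cumulative 83376. Total 83376.
Order B = ((A₁A₂)(A₃A₄)): (A₁A₂): 48×18 by 18×52 → 48×52, cost 48·18·52 = 44928; (A₃A₄): 52×60 by 60×14 → 52×14, cost 52·60·14 = 43680; ((A₁A₂)(A₃A₄)): 48×52 by 52×14 → 48×14, cost 48·52·14 = 34944; cumulative 123552. Total 123552.
Difference: |83376 − 123552| = 40176.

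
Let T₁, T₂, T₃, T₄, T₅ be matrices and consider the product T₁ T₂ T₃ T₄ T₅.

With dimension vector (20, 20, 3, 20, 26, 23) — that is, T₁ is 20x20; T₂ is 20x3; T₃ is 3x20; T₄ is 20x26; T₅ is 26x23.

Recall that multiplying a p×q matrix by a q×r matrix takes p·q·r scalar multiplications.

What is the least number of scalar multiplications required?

Adjacent pairs: T₁T₂ = 20·20·3 = 1200; T₂T₃ = 20·3·20 = 1200; T₃T₄ = 3·20·26 = 1560; T₄T₅ = 20·26·23 = 11960.
Length 3: T₁..T₃: k=1: 0+1200+20·20·20=9200; k=2: 1200+0+20·3·20=2400 → min 2400 | T₂..T₄: k=2: 0+1560+20·3·26=3120; k=3: 1200+0+20·20·26=11600 → min 3120 | T₃..T₅: k=3: 0+11960+3·20·23=13340; k=4: 1560+0+3·26·23=3354 → min 3354.
Length 4: T₁..T₄: k=1: 0+3120+20·20·26=13520; k=2: 1200+1560+20·3·26=4320; k=3: 2400+0+20·20·26=12800 → min 4320 | T₂..T₅: k=2: 0+3354+20·3·23=4734; k=3: 1200+11960+20·20·23=22360; k=4: 3120+0+20·26·23=15080 → min 4734.
Length 5: T₁..T₅: k=1: 0+4734+20·20·23=13934; k=2: 1200+3354+20·3·23=5934; k=3: 2400+11960+20·20·23=23560; k=4: 4320+0+20·26·23=16280 → min 5934.
Optimal order: ((T₁ T₂) ((T₃ T₄) T₅)) with cost 5934.

5934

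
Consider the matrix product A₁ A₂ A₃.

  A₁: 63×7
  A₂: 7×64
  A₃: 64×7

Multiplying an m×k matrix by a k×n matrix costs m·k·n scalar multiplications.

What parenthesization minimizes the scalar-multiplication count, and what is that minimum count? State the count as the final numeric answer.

(A₁ (A₂ A₃)): cost 6223.
((A₁ A₂) A₃): cost 56448.
Optimal: (A₁ (A₂ A₃)) with cost 6223.

6223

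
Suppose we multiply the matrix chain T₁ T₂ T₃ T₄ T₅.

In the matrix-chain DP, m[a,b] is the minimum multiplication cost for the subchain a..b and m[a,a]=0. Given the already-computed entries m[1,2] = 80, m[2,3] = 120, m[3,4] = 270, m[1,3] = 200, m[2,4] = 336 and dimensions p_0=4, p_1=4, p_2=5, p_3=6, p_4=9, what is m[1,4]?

416

m[1,4] = min over k∈[1,3] of m[1,k]+m[k+1,4]+p_{0}·p_k·p_{4}.
k=1: 0 + 336 + 4·4·9 = 480; k=2: 80 + 270 + 4·5·9 = 530; k=3: 200 + 0 + 4·6·9 = 416.
Minimum: 416 at k=3.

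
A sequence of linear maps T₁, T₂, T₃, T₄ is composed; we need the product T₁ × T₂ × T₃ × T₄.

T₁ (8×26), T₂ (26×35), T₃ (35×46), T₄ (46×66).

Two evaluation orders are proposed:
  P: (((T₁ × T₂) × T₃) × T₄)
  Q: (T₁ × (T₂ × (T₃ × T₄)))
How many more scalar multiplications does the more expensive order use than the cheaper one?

Order P = (((T₁ × T₂) × T₃) × T₄): (T₁ × T₂): 8×26 by 26×35 → 8×35, cost 8·26·35 = 7280; ((T₁ × T₂) × T₃): 8×35 by 35×46 → 8×46, cost 8·35·46 = 12880; cumulative 20160; (((T₁ × T₂) × T₃) × T₄): 8×46 by 46×66 → 8×66, cost 8·46·66 = 24288; cumulative 44448. Total 44448.
Order Q = (T₁ × (T₂ × (T₃ × T₄))): (T₃ × T₄): 35×46 by 46×66 → 35×66, cost 35·46·66 = 106260; (T₂ × (T₃ × T₄)): 26×35 by 35×66 → 26×66, cost 26·35·66 = 60060; cumulative 166320; (T₁ × (T₂ × (T₃ × T₄))): 8×26 by 26×66 → 8×66, cost 8·26·66 = 13728; cumulative 180048. Total 180048.
Difference: |44448 − 180048| = 135600.

135600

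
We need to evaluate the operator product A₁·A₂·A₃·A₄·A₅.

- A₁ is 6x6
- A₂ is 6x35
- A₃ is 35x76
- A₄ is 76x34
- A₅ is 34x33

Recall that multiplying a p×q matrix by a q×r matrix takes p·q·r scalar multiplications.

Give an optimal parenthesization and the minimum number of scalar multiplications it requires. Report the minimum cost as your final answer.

39384

Adjacent pairs: A₁A₂ = 6·6·35 = 1260; A₂A₃ = 6·35·76 = 15960; A₃A₄ = 35·76·34 = 90440; A₄A₅ = 76·34·33 = 85272.
Length 3: A₁..A₃: k=1: 0+15960+6·6·76=18696; k=2: 1260+0+6·35·76=17220 → min 17220 | A₂..A₄: k=2: 0+90440+6·35·34=97580; k=3: 15960+0+6·76·34=31464 → min 31464 | A₃..A₅: k=3: 0+85272+35·76·33=173052; k=4: 90440+0+35·34·33=129710 → min 129710.
Length 4: A₁..A₄: k=1: 0+31464+6·6·34=32688; k=2: 1260+90440+6·35·34=98840; k=3: 17220+0+6·76·34=32724 → min 32688 | A₂..A₅: k=2: 0+129710+6·35·33=136640; k=3: 15960+85272+6·76·33=116280; k=4: 31464+0+6·34·33=38196 → min 38196.
Length 5: A₁..A₅: k=1: 0+38196+6·6·33=39384; k=2: 1260+129710+6·35·33=137900; k=3: 17220+85272+6·76·33=117540; k=4: 32688+0+6·34·33=39420 → min 39384.
Optimal parenthesization: (A₁·(((A₂·A₃)·A₄)·A₅)) with cost 39384.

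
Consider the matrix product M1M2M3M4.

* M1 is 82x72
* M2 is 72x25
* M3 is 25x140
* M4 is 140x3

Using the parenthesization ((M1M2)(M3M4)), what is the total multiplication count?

(M1M2): 82×72 by 72×25 → 82×25, cost 82·72·25 = 147600
(M3M4): 25×140 by 140×3 → 25×3, cost 25·140·3 = 10500
((M1M2)(M3M4)): 82×25 by 25×3 → 82×3, cost 82·25·3 = 6150; cumulative 164250
Total: 164250 scalar multiplications.

164250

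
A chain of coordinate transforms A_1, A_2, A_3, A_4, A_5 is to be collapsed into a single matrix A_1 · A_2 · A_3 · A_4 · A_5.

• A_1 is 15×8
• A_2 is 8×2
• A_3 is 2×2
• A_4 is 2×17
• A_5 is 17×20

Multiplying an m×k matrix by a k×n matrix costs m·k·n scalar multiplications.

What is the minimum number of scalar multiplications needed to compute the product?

Adjacent pairs: A_1A_2 = 15·8·2 = 240; A_2A_3 = 8·2·2 = 32; A_3A_4 = 2·2·17 = 68; A_4A_5 = 2·17·20 = 680.
Length 3: A_1..A_3: k=1: 0+32+15·8·2=272; k=2: 240+0+15·2·2=300 → min 272 | A_2..A_4: k=2: 0+68+8·2·17=340; k=3: 32+0+8·2·17=304 → min 304 | A_3..A_5: k=3: 0+680+2·2·20=760; k=4: 68+0+2·17·20=748 → min 748.
Length 4: A_1..A_4: k=1: 0+304+15·8·17=2344; k=2: 240+68+15·2·17=818; k=3: 272+0+15·2·17=782 → min 782 | A_2..A_5: k=2: 0+748+8·2·20=1068; k=3: 32+680+8·2·20=1032; k=4: 304+0+8·17·20=3024 → min 1032.
Length 5: A_1..A_5: k=1: 0+1032+15·8·20=3432; k=2: 240+748+15·2·20=1588; k=3: 272+680+15·2·20=1552; k=4: 782+0+15·17·20=5882 → min 1552.
Optimal order: ((A_1 · (A_2 · A_3)) · (A_4 · A_5)) with cost 1552.

1552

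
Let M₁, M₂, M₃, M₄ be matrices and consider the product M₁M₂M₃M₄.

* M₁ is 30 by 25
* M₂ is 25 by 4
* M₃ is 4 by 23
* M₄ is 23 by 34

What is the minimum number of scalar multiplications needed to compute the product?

Adjacent pairs: M₁M₂ = 30·25·4 = 3000; M₂M₃ = 25·4·23 = 2300; M₃M₄ = 4·23·34 = 3128.
Length 3: M₁..M₃: k=1: 0+2300+30·25·23=19550; k=2: 3000+0+30·4·23=5760 → min 5760 | M₂..M₄: k=2: 0+3128+25·4·34=6528; k=3: 2300+0+25·23·34=21850 → min 6528.
Length 4: M₁..M₄: k=1: 0+6528+30·25·34=32028; k=2: 3000+3128+30·4·34=10208; k=3: 5760+0+30·23·34=29220 → min 10208.
Optimal order: ((M₁M₂)(M₃M₄)) with cost 10208.

10208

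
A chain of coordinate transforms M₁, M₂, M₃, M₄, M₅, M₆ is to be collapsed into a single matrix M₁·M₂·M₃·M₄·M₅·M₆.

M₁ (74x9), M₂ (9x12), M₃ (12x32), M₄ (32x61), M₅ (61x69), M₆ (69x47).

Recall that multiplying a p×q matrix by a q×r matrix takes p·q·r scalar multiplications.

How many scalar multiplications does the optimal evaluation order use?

Adjacent pairs: M₁M₂ = 74·9·12 = 7992; M₂M₃ = 9·12·32 = 3456; M₃M₄ = 12·32·61 = 23424; M₄M₅ = 32·61·69 = 134688; M₅M₆ = 61·69·47 = 197823.
Length 3: M₁..M₃: k=1: 0+3456+74·9·32=24768; k=2: 7992+0+74·12·32=36408 → min 24768 | M₂..M₄: k=2: 0+23424+9·12·61=30012; k=3: 3456+0+9·32·61=21024 → min 21024 | M₃..M₅: k=3: 0+134688+12·32·69=161184; k=4: 23424+0+12·61·69=73932 → min 73932 | M₄..M₆: k=4: 0+197823+32·61·47=289567; k=5: 134688+0+32·69·47=238464 → min 238464.
Length 4: M₁..M₄: k=1: 0+21024+74·9·61=61650; k=2: 7992+23424+74·12·61=85584; k=3: 24768+0+74·32·61=169216 → min 61650 | M₂..M₅: k=2: 0+73932+9·12·69=81384; k=3: 3456+134688+9·32·69=158016; k=4: 21024+0+9·61·69=58905 → min 58905 | M₃..M₆: k=3: 0+238464+12·32·47=256512; k=4: 23424+197823+12·61·47=255651; k=5: 73932+0+12·69·47=112848 → min 112848.
Length 5: M₁..M₅: k=1: 0+58905+74·9·69=104859; k=2: 7992+73932+74·12·69=143196; k=3: 24768+134688+74·32·69=322848; k=4: 61650+0+74·61·69=373116 → min 104859 | M₂..M₆: k=2: 0+112848+9·12·47=117924; k=3: 3456+238464+9·32·47=255456; k=4: 21024+197823+9·61·47=244650; k=5: 58905+0+9·69·47=88092 → min 88092.
Length 6: M₁..M₆: k=1: 0+88092+74·9·47=119394; k=2: 7992+112848+74·12·47=162576; k=3: 24768+238464+74·32·47=374528; k=4: 61650+197823+74·61·47=471631; k=5: 104859+0+74·69·47=344841 → min 119394.
Optimal order: (M₁·((((M₂·M₃)·M₄)·M₅)·M₆)) with cost 119394.

119394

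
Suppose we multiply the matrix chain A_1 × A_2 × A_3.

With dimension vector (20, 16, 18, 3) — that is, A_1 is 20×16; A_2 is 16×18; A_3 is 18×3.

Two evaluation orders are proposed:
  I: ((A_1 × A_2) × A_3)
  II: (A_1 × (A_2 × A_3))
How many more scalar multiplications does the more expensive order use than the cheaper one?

5016

Order I = ((A_1 × A_2) × A_3): (A_1 × A_2): 20×16 by 16×18 → 20×18, cost 20·16·18 = 5760; ((A_1 × A_2) × A_3): 20×18 by 18×3 → 20×3, cost 20·18·3 = 1080; cumulative 6840. Total 6840.
Order II = (A_1 × (A_2 × A_3)): (A_2 × A_3): 16×18 by 18×3 → 16×3, cost 16·18·3 = 864; (A_1 × (A_2 × A_3)): 20×16 by 16×3 → 20×3, cost 20·16·3 = 960; cumulative 1824. Total 1824.
Difference: |6840 − 1824| = 5016.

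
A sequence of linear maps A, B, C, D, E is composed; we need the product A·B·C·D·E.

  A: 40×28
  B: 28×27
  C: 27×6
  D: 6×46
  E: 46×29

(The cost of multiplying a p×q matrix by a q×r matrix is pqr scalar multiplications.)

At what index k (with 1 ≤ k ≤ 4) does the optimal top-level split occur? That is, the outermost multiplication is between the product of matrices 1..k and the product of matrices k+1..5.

Adjacent pairs: AB = 40·28·27 = 30240; BC = 28·27·6 = 4536; CD = 27·6·46 = 7452; DE = 6·46·29 = 8004.
Length 3: A..C: k=1: 0+4536+40·28·6=11256; k=2: 30240+0+40·27·6=36720 → min 11256 | B..D: k=2: 0+7452+28·27·46=42228; k=3: 4536+0+28·6·46=12264 → min 12264 | C..E: k=3: 0+8004+27·6·29=12702; k=4: 7452+0+27·46·29=43470 → min 12702.
Length 4: A..D: k=1: 0+12264+40·28·46=63784; k=2: 30240+7452+40·27·46=87372; k=3: 11256+0+40·6·46=22296 → min 22296 | B..E: k=2: 0+12702+28·27·29=34626; k=3: 4536+8004+28·6·29=17412; k=4: 12264+0+28·46·29=49616 → min 17412.
Top-level splits: k=1: (A..A)·(B..E) → 0+17412+40·28·29 = 49892; k=2: (A..B)·(C..E) → 30240+12702+40·27·29 = 74262; k=3: (A..C)·(D..E) → 11256+8004+40·6·29 = 26220; k=4: (A..D)·(E..E) → 22296+0+40·46·29 = 75656.
Best split is after C, i.e. k = 3.

3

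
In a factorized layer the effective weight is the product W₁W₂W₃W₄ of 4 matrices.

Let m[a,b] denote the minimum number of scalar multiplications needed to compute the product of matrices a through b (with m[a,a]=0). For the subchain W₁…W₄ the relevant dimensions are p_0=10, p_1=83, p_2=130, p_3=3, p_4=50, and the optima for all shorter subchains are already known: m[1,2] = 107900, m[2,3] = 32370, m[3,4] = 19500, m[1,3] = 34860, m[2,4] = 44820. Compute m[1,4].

m[1,4] = min over k∈[1,3] of m[1,k]+m[k+1,4]+p_{0}·p_k·p_{4}.
k=1: 0 + 44820 + 10·83·50 = 86320; k=2: 107900 + 19500 + 10·130·50 = 192400; k=3: 34860 + 0 + 10·3·50 = 36360.
Minimum: 36360 at k=3.

36360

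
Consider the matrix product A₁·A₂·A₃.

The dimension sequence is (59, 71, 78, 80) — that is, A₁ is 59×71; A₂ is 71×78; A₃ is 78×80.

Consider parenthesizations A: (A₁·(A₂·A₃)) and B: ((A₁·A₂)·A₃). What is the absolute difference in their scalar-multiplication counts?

83258

Order A = (A₁·(A₂·A₃)): (A₂·A₃): 71×78 by 78×80 → 71×80, cost 71·78·80 = 443040; (A₁·(A₂·A₃)): 59×71 by 71×80 → 59×80, cost 59·71·80 = 335120; cumulative 778160. Total 778160.
Order B = ((A₁·A₂)·A₃): (A₁·A₂): 59×71 by 71×78 → 59×78, cost 59·71·78 = 326742; ((A₁·A₂)·A₃): 59×78 by 78×80 → 59×80, cost 59·78·80 = 368160; cumulative 694902. Total 694902.
Difference: |778160 − 694902| = 83258.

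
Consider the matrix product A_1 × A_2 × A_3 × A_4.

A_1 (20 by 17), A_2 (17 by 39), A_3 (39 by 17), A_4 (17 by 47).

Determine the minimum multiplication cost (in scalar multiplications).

Adjacent pairs: A_1A_2 = 20·17·39 = 13260; A_2A_3 = 17·39·17 = 11271; A_3A_4 = 39·17·47 = 31161.
Length 3: A_1..A_3: k=1: 0+11271+20·17·17=17051; k=2: 13260+0+20·39·17=26520 → min 17051 | A_2..A_4: k=2: 0+31161+17·39·47=62322; k=3: 11271+0+17·17·47=24854 → min 24854.
Length 4: A_1..A_4: k=1: 0+24854+20·17·47=40834; k=2: 13260+31161+20·39·47=81081; k=3: 17051+0+20·17·47=33031 → min 33031.
Optimal order: ((A_1 × (A_2 × A_3)) × A_4) with cost 33031.

33031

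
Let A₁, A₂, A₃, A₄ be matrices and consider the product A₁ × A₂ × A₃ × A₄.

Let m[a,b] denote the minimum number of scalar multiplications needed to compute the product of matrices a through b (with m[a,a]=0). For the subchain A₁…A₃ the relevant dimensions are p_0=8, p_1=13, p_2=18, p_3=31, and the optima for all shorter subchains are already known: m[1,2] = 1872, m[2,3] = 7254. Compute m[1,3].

m[1,3] = min over k∈[1,2] of m[1,k]+m[k+1,3]+p_{0}·p_k·p_{3}.
k=1: 0 + 7254 + 8·13·31 = 10478; k=2: 1872 + 0 + 8·18·31 = 6336.
Minimum: 6336 at k=2.

6336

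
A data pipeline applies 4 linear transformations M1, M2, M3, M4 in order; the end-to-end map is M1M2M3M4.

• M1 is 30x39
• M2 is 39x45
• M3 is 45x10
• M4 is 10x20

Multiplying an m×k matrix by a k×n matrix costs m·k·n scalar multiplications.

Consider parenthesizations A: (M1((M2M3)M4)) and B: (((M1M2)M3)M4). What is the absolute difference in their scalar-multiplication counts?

23400

Order A = (M1((M2M3)M4)): (M2M3): 39×45 by 45×10 → 39×10, cost 39·45·10 = 17550; ((M2M3)M4): 39×10 by 10×20 → 39×20, cost 39·10·20 = 7800; cumulative 25350; (M1((M2M3)M4)): 30×39 by 39×20 → 30×20, cost 30·39·20 = 23400; cumulative 48750. Total 48750.
Order B = (((M1M2)M3)M4): (M1M2): 30×39 by 39×45 → 30×45, cost 30·39·45 = 52650; ((M1M2)M3): 30×45 by 45×10 → 30×10, cost 30·45·10 = 13500; cumulative 66150; (((M1M2)M3)M4): 30×10 by 10×20 → 30×20, cost 30·10·20 = 6000; cumulative 72150. Total 72150.
Difference: |48750 − 72150| = 23400.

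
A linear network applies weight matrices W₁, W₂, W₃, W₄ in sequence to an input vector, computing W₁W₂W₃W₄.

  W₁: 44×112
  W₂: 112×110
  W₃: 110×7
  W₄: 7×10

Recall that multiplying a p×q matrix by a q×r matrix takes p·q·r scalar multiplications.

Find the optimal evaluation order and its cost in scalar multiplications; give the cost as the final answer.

123816

Adjacent pairs: W₁W₂ = 44·112·110 = 542080; W₂W₃ = 112·110·7 = 86240; W₃W₄ = 110·7·10 = 7700.
Length 3: W₁..W₃: k=1: 0+86240+44·112·7=120736; k=2: 542080+0+44·110·7=575960 → min 120736 | W₂..W₄: k=2: 0+7700+112·110·10=130900; k=3: 86240+0+112·7·10=94080 → min 94080.
Length 4: W₁..W₄: k=1: 0+94080+44·112·10=143360; k=2: 542080+7700+44·110·10=598180; k=3: 120736+0+44·7·10=123816 → min 123816.
Optimal parenthesization: ((W₁(W₂W₃))W₄) with cost 123816.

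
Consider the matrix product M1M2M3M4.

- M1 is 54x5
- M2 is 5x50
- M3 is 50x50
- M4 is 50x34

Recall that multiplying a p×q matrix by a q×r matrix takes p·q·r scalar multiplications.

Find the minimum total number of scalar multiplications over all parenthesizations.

Adjacent pairs: M1M2 = 54·5·50 = 13500; M2M3 = 5·50·50 = 12500; M3M4 = 50·50·34 = 85000.
Length 3: M1..M3: k=1: 0+12500+54·5·50=26000; k=2: 13500+0+54·50·50=148500 → min 26000 | M2..M4: k=2: 0+85000+5·50·34=93500; k=3: 12500+0+5·50·34=21000 → min 21000.
Length 4: M1..M4: k=1: 0+21000+54·5·34=30180; k=2: 13500+85000+54·50·34=190300; k=3: 26000+0+54·50·34=117800 → min 30180.
Optimal order: (M1((M2M3)M4)) with cost 30180.

30180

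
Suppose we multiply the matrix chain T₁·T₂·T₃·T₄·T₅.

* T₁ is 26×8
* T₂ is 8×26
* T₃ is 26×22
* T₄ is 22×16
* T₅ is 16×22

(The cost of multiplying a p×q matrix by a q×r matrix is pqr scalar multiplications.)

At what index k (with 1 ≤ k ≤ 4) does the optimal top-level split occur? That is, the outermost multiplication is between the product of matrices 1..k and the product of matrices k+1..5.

1

Adjacent pairs: T₁T₂ = 26·8·26 = 5408; T₂T₃ = 8·26·22 = 4576; T₃T₄ = 26·22·16 = 9152; T₄T₅ = 22·16·22 = 7744.
Length 3: T₁..T₃: k=1: 0+4576+26·8·22=9152; k=2: 5408+0+26·26·22=20280 → min 9152 | T₂..T₄: k=2: 0+9152+8·26·16=12480; k=3: 4576+0+8·22·16=7392 → min 7392 | T₃..T₅: k=3: 0+7744+26·22·22=20328; k=4: 9152+0+26·16·22=18304 → min 18304.
Length 4: T₁..T₄: k=1: 0+7392+26·8·16=10720; k=2: 5408+9152+26·26·16=25376; k=3: 9152+0+26·22·16=18304 → min 10720 | T₂..T₅: k=2: 0+18304+8·26·22=22880; k=3: 4576+7744+8·22·22=16192; k=4: 7392+0+8·16·22=10208 → min 10208.
Top-level splits: k=1: (T₁..T₁)·(T₂..T₅) → 0+10208+26·8·22 = 14784; k=2: (T₁..T₂)·(T₃..T₅) → 5408+18304+26·26·22 = 38584; k=3: (T₁..T₃)·(T₄..T₅) → 9152+7744+26·22·22 = 29480; k=4: (T₁..T₄)·(T₅..T₅) → 10720+0+26·16·22 = 19872.
Best split is after T₁, i.e. k = 1.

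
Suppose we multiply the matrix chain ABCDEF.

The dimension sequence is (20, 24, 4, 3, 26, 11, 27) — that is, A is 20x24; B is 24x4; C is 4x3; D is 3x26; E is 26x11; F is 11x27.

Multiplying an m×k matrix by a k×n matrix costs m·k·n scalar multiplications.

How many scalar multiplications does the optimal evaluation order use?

5097

Adjacent pairs: AB = 20·24·4 = 1920; BC = 24·4·3 = 288; CD = 4·3·26 = 312; DE = 3·26·11 = 858; EF = 26·11·27 = 7722.
Length 3: A..C: k=1: 0+288+20·24·3=1728; k=2: 1920+0+20·4·3=2160 → min 1728 | B..D: k=2: 0+312+24·4·26=2808; k=3: 288+0+24·3·26=2160 → min 2160 | C..E: k=3: 0+858+4·3·11=990; k=4: 312+0+4·26·11=1456 → min 990 | D..F: k=4: 0+7722+3·26·27=9828; k=5: 858+0+3·11·27=1749 → min 1749.
Length 4: A..D: k=1: 0+2160+20·24·26=14640; k=2: 1920+312+20·4·26=4312; k=3: 1728+0+20·3·26=3288 → min 3288 | B..E: k=2: 0+990+24·4·11=2046; k=3: 288+858+24·3·11=1938; k=4: 2160+0+24·26·11=9024 → min 1938 | C..F: k=3: 0+1749+4·3·27=2073; k=4: 312+7722+4·26·27=10842; k=5: 990+0+4·11·27=2178 → min 2073.
Length 5: A..E: k=1: 0+1938+20·24·11=7218; k=2: 1920+990+20·4·11=3790; k=3: 1728+858+20·3·11=3246; k=4: 3288+0+20·26·11=9008 → min 3246 | B..F: k=2: 0+2073+24·4·27=4665; k=3: 288+1749+24·3·27=3981; k=4: 2160+7722+24·26·27=26730; k=5: 1938+0+24·11·27=9066 → min 3981.
Length 6: A..F: k=1: 0+3981+20·24·27=16941; k=2: 1920+2073+20·4·27=6153; k=3: 1728+1749+20·3·27=5097; k=4: 3288+7722+20·26·27=25050; k=5: 3246+0+20·11·27=9186 → min 5097.
Optimal order: ((A(BC))((DE)F)) with cost 5097.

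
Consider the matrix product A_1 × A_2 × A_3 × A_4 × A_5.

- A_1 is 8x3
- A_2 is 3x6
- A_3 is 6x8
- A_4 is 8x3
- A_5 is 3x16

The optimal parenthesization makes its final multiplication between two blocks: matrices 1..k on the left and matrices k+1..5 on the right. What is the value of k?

4

Adjacent pairs: A_1A_2 = 8·3·6 = 144; A_2A_3 = 3·6·8 = 144; A_3A_4 = 6·8·3 = 144; A_4A_5 = 8·3·16 = 384.
Length 3: A_1..A_3: k=1: 0+144+8·3·8=336; k=2: 144+0+8·6·8=528 → min 336 | A_2..A_4: k=2: 0+144+3·6·3=198; k=3: 144+0+3·8·3=216 → min 198 | A_3..A_5: k=3: 0+384+6·8·16=1152; k=4: 144+0+6·3·16=432 → min 432.
Length 4: A_1..A_4: k=1: 0+198+8·3·3=270; k=2: 144+144+8·6·3=432; k=3: 336+0+8·8·3=528 → min 270 | A_2..A_5: k=2: 0+432+3·6·16=720; k=3: 144+384+3·8·16=912; k=4: 198+0+3·3·16=342 → min 342.
Top-level splits: k=1: (A_1..A_1)·(A_2..A_5) → 0+342+8·3·16 = 726; k=2: (A_1..A_2)·(A_3..A_5) → 144+432+8·6·16 = 1344; k=3: (A_1..A_3)·(A_4..A_5) → 336+384+8·8·16 = 1744; k=4: (A_1..A_4)·(A_5..A_5) → 270+0+8·3·16 = 654.
Best split is after A_4, i.e. k = 4.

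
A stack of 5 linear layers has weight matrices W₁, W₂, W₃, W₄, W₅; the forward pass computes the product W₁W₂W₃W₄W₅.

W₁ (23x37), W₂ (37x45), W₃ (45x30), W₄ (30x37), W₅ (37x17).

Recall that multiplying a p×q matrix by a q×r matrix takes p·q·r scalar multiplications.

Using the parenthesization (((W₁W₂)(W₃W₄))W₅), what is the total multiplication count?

141007

(W₁W₂): 23×37 by 37×45 → 23×45, cost 23·37·45 = 38295
(W₃W₄): 45×30 by 30×37 → 45×37, cost 45·30·37 = 49950
((W₁W₂)(W₃W₄)): 23×45 by 45×37 → 23×37, cost 23·45·37 = 38295; cumulative 126540
(((W₁W₂)(W₃W₄))W₅): 23×37 by 37×17 → 23×17, cost 23·37·17 = 14467; cumulative 141007
Total: 141007 scalar multiplications.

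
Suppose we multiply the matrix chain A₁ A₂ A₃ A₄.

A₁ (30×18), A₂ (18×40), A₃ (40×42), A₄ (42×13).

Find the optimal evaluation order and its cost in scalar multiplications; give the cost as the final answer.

Adjacent pairs: A₁A₂ = 30·18·40 = 21600; A₂A₃ = 18·40·42 = 30240; A₃A₄ = 40·42·13 = 21840.
Length 3: A₁..A₃: k=1: 0+30240+30·18·42=52920; k=2: 21600+0+30·40·42=72000 → min 52920 | A₂..A₄: k=2: 0+21840+18·40·13=31200; k=3: 30240+0+18·42·13=40068 → min 31200.
Length 4: A₁..A₄: k=1: 0+31200+30·18·13=38220; k=2: 21600+21840+30·40·13=59040; k=3: 52920+0+30·42·13=69300 → min 38220.
Optimal parenthesization: (A₁ (A₂ (A₃ A₄))) with cost 38220.

38220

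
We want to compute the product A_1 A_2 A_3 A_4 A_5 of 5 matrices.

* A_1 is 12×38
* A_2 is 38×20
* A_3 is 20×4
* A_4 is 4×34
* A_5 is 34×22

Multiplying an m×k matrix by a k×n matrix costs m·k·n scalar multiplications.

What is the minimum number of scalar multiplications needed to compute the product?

Adjacent pairs: A_1A_2 = 12·38·20 = 9120; A_2A_3 = 38·20·4 = 3040; A_3A_4 = 20·4·34 = 2720; A_4A_5 = 4·34·22 = 2992.
Length 3: A_1..A_3: k=1: 0+3040+12·38·4=4864; k=2: 9120+0+12·20·4=10080 → min 4864 | A_2..A_4: k=2: 0+2720+38·20·34=28560; k=3: 3040+0+38·4·34=8208 → min 8208 | A_3..A_5: k=3: 0+2992+20·4·22=4752; k=4: 2720+0+20·34·22=17680 → min 4752.
Length 4: A_1..A_4: k=1: 0+8208+12·38·34=23712; k=2: 9120+2720+12·20·34=20000; k=3: 4864+0+12·4·34=6496 → min 6496 | A_2..A_5: k=2: 0+4752+38·20·22=21472; k=3: 3040+2992+38·4·22=9376; k=4: 8208+0+38·34·22=36632 → min 9376.
Length 5: A_1..A_5: k=1: 0+9376+12·38·22=19408; k=2: 9120+4752+12·20·22=19152; k=3: 4864+2992+12·4·22=8912; k=4: 6496+0+12·34·22=15472 → min 8912.
Optimal order: ((A_1 (A_2 A_3)) (A_4 A_5)) with cost 8912.

8912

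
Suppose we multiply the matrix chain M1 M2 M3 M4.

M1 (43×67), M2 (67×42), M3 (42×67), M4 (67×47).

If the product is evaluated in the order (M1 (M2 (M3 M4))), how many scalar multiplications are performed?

399923

(M3 M4): 42×67 by 67×47 → 42×47, cost 42·67·47 = 132258
(M2 (M3 M4)): 67×42 by 42×47 → 67×47, cost 67·42·47 = 132258; cumulative 264516
(M1 (M2 (M3 M4))): 43×67 by 67×47 → 43×47, cost 43·67·47 = 135407; cumulative 399923
Total: 399923 scalar multiplications.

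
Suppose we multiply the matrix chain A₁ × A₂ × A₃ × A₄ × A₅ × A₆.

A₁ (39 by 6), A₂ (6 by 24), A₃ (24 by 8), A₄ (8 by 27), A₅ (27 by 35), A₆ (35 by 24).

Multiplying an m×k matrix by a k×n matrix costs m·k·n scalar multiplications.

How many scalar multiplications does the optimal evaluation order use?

18774

Adjacent pairs: A₁A₂ = 39·6·24 = 5616; A₂A₃ = 6·24·8 = 1152; A₃A₄ = 24·8·27 = 5184; A₄A₅ = 8·27·35 = 7560; A₅A₆ = 27·35·24 = 22680.
Length 3: A₁..A₃: k=1: 0+1152+39·6·8=3024; k=2: 5616+0+39·24·8=13104 → min 3024 | A₂..A₄: k=2: 0+5184+6·24·27=9072; k=3: 1152+0+6·8·27=2448 → min 2448 | A₃..A₅: k=3: 0+7560+24·8·35=14280; k=4: 5184+0+24·27·35=27864 → min 14280 | A₄..A₆: k=4: 0+22680+8·27·24=27864; k=5: 7560+0+8·35·24=14280 → min 14280.
Length 4: A₁..A₄: k=1: 0+2448+39·6·27=8766; k=2: 5616+5184+39·24·27=36072; k=3: 3024+0+39·8·27=11448 → min 8766 | A₂..A₅: k=2: 0+14280+6·24·35=19320; k=3: 1152+7560+6·8·35=10392; k=4: 2448+0+6·27·35=8118 → min 8118 | A₃..A₆: k=3: 0+14280+24·8·24=18888; k=4: 5184+22680+24·27·24=43416; k=5: 14280+0+24·35·24=34440 → min 18888.
Length 5: A₁..A₅: k=1: 0+8118+39·6·35=16308; k=2: 5616+14280+39·24·35=52656; k=3: 3024+7560+39·8·35=21504; k=4: 8766+0+39·27·35=45621 → min 16308 | A₂..A₆: k=2: 0+18888+6·24·24=22344; k=3: 1152+14280+6·8·24=16584; k=4: 2448+22680+6·27·24=29016; k=5: 8118+0+6·35·24=13158 → min 13158.
Length 6: A₁..A₆: k=1: 0+13158+39·6·24=18774; k=2: 5616+18888+39·24·24=46968; k=3: 3024+14280+39·8·24=24792; k=4: 8766+22680+39·27·24=56718; k=5: 16308+0+39·35·24=49068 → min 18774.
Optimal order: (A₁ × ((((A₂ × A₃) × A₄) × A₅) × A₆)) with cost 18774.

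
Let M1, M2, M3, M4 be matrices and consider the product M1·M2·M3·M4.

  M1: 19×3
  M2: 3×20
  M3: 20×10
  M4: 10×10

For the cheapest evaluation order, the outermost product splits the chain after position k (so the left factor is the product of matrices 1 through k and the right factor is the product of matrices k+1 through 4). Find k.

Adjacent pairs: M1M2 = 19·3·20 = 1140; M2M3 = 3·20·10 = 600; M3M4 = 20·10·10 = 2000.
Length 3: M1..M3: k=1: 0+600+19·3·10=1170; k=2: 1140+0+19·20·10=4940 → min 1170 | M2..M4: k=2: 0+2000+3·20·10=2600; k=3: 600+0+3·10·10=900 → min 900.
Top-level splits: k=1: (M1..M1)·(M2..M4) → 0+900+19·3·10 = 1470; k=2: (M1..M2)·(M3..M4) → 1140+2000+19·20·10 = 6940; k=3: (M1..M3)·(M4..M4) → 1170+0+19·10·10 = 3070.
Best split is after M1, i.e. k = 1.

1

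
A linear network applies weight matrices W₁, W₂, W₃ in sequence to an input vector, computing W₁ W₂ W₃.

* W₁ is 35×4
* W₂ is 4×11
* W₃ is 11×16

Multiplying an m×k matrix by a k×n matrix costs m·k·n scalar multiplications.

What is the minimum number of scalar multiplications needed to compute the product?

2944

Order (W₁ (W₂ W₃)): (W₂ W₃): 4×11 by 11×16 → 4×16, cost 4·11·16 = 704; (W₁ (W₂ W₃)): 35×4 by 4×16 → 35×16, cost 35·4·16 = 2240; cumulative 2944. Total 2944.
Order ((W₁ W₂) W₃): (W₁ W₂): 35×4 by 4×11 → 35×11, cost 35·4·11 = 1540; ((W₁ W₂) W₃): 35×11 by 11×16 → 35×16, cost 35·11·16 = 6160; cumulative 7700. Total 7700.
Minimum: 2944.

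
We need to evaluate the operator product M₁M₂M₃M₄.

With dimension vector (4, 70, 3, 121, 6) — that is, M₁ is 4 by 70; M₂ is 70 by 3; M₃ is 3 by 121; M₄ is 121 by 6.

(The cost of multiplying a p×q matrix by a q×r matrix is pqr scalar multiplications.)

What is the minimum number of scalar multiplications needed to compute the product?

Adjacent pairs: M₁M₂ = 4·70·3 = 840; M₂M₃ = 70·3·121 = 25410; M₃M₄ = 3·121·6 = 2178.
Length 3: M₁..M₃: k=1: 0+25410+4·70·121=59290; k=2: 840+0+4·3·121=2292 → min 2292 | M₂..M₄: k=2: 0+2178+70·3·6=3438; k=3: 25410+0+70·121·6=76230 → min 3438.
Length 4: M₁..M₄: k=1: 0+3438+4·70·6=5118; k=2: 840+2178+4·3·6=3090; k=3: 2292+0+4·121·6=5196 → min 3090.
Optimal order: ((M₁M₂)(M₃M₄)) with cost 3090.

3090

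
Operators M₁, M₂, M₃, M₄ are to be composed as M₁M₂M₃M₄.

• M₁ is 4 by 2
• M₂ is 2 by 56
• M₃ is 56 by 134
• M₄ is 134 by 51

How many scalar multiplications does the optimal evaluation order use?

29084

Adjacent pairs: M₁M₂ = 4·2·56 = 448; M₂M₃ = 2·56·134 = 15008; M₃M₄ = 56·134·51 = 382704.
Length 3: M₁..M₃: k=1: 0+15008+4·2·134=16080; k=2: 448+0+4·56·134=30464 → min 16080 | M₂..M₄: k=2: 0+382704+2·56·51=388416; k=3: 15008+0+2·134·51=28676 → min 28676.
Length 4: M₁..M₄: k=1: 0+28676+4·2·51=29084; k=2: 448+382704+4·56·51=394576; k=3: 16080+0+4·134·51=43416 → min 29084.
Optimal order: (M₁((M₂M₃)M₄)) with cost 29084.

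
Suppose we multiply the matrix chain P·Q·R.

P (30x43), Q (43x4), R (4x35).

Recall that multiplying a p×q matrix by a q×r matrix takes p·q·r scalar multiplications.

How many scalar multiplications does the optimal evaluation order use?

9360

Order (P·(Q·R)): (Q·R): 43×4 by 4×35 → 43×35, cost 43·4·35 = 6020; (P·(Q·R)): 30×43 by 43×35 → 30×35, cost 30·43·35 = 45150; cumulative 51170. Total 51170.
Order ((P·Q)·R): (P·Q): 30×43 by 43×4 → 30×4, cost 30·43·4 = 5160; ((P·Q)·R): 30×4 by 4×35 → 30×35, cost 30·4·35 = 4200; cumulative 9360. Total 9360.
Minimum: 9360.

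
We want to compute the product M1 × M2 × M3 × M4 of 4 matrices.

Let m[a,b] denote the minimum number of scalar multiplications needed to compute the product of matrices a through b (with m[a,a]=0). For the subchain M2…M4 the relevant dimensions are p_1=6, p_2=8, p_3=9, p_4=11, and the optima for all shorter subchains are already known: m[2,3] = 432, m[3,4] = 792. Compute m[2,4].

m[2,4] = min over k∈[2,3] of m[2,k]+m[k+1,4]+p_{1}·p_k·p_{4}.
k=2: 0 + 792 + 6·8·11 = 1320; k=3: 432 + 0 + 6·9·11 = 1026.
Minimum: 1026 at k=3.

1026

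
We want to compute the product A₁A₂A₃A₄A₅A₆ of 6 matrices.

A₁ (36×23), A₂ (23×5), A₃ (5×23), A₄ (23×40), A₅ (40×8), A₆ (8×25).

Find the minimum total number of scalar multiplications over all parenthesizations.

Adjacent pairs: A₁A₂ = 36·23·5 = 4140; A₂A₃ = 23·5·23 = 2645; A₃A₄ = 5·23·40 = 4600; A₄A₅ = 23·40·8 = 7360; A₅A₆ = 40·8·25 = 8000.
Length 3: A₁..A₃: k=1: 0+2645+36·23·23=21689; k=2: 4140+0+36·5·23=8280 → min 8280 | A₂..A₄: k=2: 0+4600+23·5·40=9200; k=3: 2645+0+23·23·40=23805 → min 9200 | A₃..A₅: k=3: 0+7360+5·23·8=8280; k=4: 4600+0+5·40·8=6200 → min 6200 | A₄..A₆: k=4: 0+8000+23·40·25=31000; k=5: 7360+0+23·8·25=11960 → min 11960.
Length 4: A₁..A₄: k=1: 0+9200+36·23·40=42320; k=2: 4140+4600+36·5·40=15940; k=3: 8280+0+36·23·40=41400 → min 15940 | A₂..A₅: k=2: 0+6200+23·5·8=7120; k=3: 2645+7360+23·23·8=14237; k=4: 9200+0+23·40·8=16560 → min 7120 | A₃..A₆: k=3: 0+11960+5·23·25=14835; k=4: 4600+8000+5·40·25=17600; k=5: 6200+0+5·8·25=7200 → min 7200.
Length 5: A₁..A₅: k=1: 0+7120+36·23·8=13744; k=2: 4140+6200+36·5·8=11780; k=3: 8280+7360+36·23·8=22264; k=4: 15940+0+36·40·8=27460 → min 11780 | A₂..A₆: k=2: 0+7200+23·5·25=10075; k=3: 2645+11960+23·23·25=27830; k=4: 9200+8000+23·40·25=40200; k=5: 7120+0+23·8·25=11720 → min 10075.
Length 6: A₁..A₆: k=1: 0+10075+36·23·25=30775; k=2: 4140+7200+36·5·25=15840; k=3: 8280+11960+36·23·25=40940; k=4: 15940+8000+36·40·25=59940; k=5: 11780+0+36·8·25=18980 → min 15840.
Optimal order: ((A₁A₂)(((A₃A₄)A₅)A₆)) with cost 15840.

15840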